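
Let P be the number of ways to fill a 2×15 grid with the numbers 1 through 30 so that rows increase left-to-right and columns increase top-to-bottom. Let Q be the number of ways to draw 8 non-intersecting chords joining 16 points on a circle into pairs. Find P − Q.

9693415

By the hook-length formula (or a Dyck-path bijection), SYT of shape 2×15 number C_15. So P = C_15 = 9694845.
Pairing 16 circle points by 8 non-crossing chords gives C_8 matchings. So Q = C_8 = 1430.
P − Q = 9694845 − 1430 = 9693415.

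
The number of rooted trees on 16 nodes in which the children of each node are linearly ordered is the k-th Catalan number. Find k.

Rooted ordered (plane) trees on m nodes have m−1 edges and are counted by C_{m−1}; m = 16 gives C_15.

15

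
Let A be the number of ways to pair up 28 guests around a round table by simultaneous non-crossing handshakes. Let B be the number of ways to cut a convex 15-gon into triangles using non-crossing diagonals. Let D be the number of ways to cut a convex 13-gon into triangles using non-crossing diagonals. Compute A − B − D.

With 28 = 2·14 people, non-crossing handshake pairings are non-crossing perfect matchings on a circle, counted by C_14. So A = C_14 = 2674440.
The number of triangulations of a 15-gon is the Catalan number C_13 (index = sides − 2). So B = C_13 = 742900.
A convex 13-gon is triangulated into 11 triangles, and the number of such triangulations is the Catalan number C_{13−2} = C_11. So D = C_11 = 58786.
A − B − D = 2674440 − 742900 − 58786 = 1872754.

1872754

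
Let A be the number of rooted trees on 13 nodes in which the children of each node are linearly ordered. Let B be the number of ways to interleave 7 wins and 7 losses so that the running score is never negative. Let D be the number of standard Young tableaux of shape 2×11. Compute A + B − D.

Rooted ordered (plane) trees on m nodes have m−1 edges and are counted by C_{m−1}; m = 13 gives C_12. So A = C_12 = 208012.
Ballot sequences with n votes each where one side never trails are Dyck words, counted by C_n; here n = 7. So B = C_7 = 429.
By the hook-length formula (or a Dyck-path bijection), SYT of shape 2×11 number C_11. So D = C_11 = 58786.
A + B − D = 208012 + 429 − 58786 = 149655.

149655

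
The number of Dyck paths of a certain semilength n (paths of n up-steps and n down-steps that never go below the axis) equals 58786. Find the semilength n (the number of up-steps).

Dyck paths of semilength n are counted by C_n. Since C_11 = 58786, the index is 11.

11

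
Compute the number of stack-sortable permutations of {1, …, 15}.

Stack-sortable permutations are exactly the 231-avoiding ones, counted by C_n; here n = 15.
C_15 = 9694845.

9694845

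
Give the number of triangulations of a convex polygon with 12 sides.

A convex 12-gon is triangulated into 10 triangles, and the number of such triangulations is the Catalan number C_{12−2} = C_10.
C_10 = C_9 · 2(2·9+1)/(9+2) = 4862 · 38/11 = 16796.

16796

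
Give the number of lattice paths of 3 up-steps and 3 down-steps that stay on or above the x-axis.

A Dyck path with 3 up-steps and 3 down-steps has semilength 3, so there are C_3 of them.
C_3 = 5.

5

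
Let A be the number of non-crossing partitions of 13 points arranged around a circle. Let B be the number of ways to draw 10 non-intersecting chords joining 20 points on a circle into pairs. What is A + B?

The non-crossing partitions of [13] form a lattice of size C_13. So A = C_13 = 742900.
Pairing 20 circle points by 10 non-crossing chords gives C_10 matchings. So B = C_10 = 16796.
A + B = 742900 + 16796 = 759696.

759696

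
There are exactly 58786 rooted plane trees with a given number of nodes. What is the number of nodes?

Rooted ordered trees on m nodes are counted by C_{m−1}. The Catalan number equal to 58786 is C_11.
So the index is 11, and the number of nodes is 11 + 1 = 12.

12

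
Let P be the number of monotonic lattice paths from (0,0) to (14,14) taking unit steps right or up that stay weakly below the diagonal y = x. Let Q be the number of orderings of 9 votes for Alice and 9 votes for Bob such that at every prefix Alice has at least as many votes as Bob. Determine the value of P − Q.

Sub-diagonal monotone paths from (0,0) to (14,14) biject with Dyck paths of semilength 14, giving C_14. So P = C_14 = 2674440.
Ballot sequences with n votes each where one side never trails are Dyck words, counted by C_n; here n = 9. So Q = C_9 = 4862.
P − Q = 2674440 − 4862 = 2669578.

2669578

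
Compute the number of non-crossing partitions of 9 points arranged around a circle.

4862

The non-crossing partitions of [9] form a lattice of size C_9.
C_9 = C_8 · 2(2·8+1)/(8+2) = 1430 · 34/10 = 4862.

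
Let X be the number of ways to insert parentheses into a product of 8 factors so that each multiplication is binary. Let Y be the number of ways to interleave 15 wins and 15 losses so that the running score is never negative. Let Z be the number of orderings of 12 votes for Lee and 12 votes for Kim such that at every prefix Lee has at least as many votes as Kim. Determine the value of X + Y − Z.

Ways to associate a product of 8 factors correspond to binary trees on 8 leaves, so the count is C_7. So X = C_7 = 429.
Ballot sequences with n votes each where one side never trails are Dyck words, counted by C_n; here n = 15. So Y = C_15 = 9694845.
Ballot sequences with n votes each where one side never trails are Dyck words, counted by C_n; here n = 12. So Z = C_12 = 208012.
X + Y − Z = 429 + 9694845 − 208012 = 9487262.

9487262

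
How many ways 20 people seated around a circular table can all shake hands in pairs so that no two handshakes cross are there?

With 20 = 2·10 people, non-crossing handshake pairings are non-crossing perfect matchings on a circle, counted by C_10.
C_10 = C(20,10)/11 = 184756/11 = 16796.

16796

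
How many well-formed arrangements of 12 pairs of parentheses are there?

With 12 pairs the number of balanced bracket strings is the Catalan number C_12.
C_12 = C_11 · 2(2·11+1)/(11+2) = 58786 · 46/13 = 208012.

208012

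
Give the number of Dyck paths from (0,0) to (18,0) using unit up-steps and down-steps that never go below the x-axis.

Paths of 9 up- and 9 down-steps that never dip below the axis are Dyck paths; their count is C_9.
C_9 = C(18,9)/10 = 48620/10 = 4862.

4862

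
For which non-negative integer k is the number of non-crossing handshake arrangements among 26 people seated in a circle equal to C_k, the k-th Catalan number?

13

With 26 = 2·13 people, non-crossing handshake pairings are non-crossing perfect matchings on a circle, counted by C_13.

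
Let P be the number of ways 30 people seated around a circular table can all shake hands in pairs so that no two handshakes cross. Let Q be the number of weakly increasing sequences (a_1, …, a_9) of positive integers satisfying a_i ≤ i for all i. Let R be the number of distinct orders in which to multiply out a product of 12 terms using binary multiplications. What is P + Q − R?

With 30 = 2·15 people, non-crossing handshake pairings are non-crossing perfect matchings on a circle, counted by C_15. So P = C_15 = 9694845.
Such sub-staircase sequences of length n are counted by C_n; here n = 9. So Q = C_9 = 4862.
Ways to associate a product of 12 factors correspond to binary trees on 12 leaves, so the count is C_11. So R = C_11 = 58786.
P + Q − R = 9694845 + 4862 − 58786 = 9640921.

9640921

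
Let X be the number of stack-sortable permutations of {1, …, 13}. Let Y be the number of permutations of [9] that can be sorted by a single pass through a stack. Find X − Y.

By Knuth's characterisation, the stack-sortable permutations of length 13 are the 231-avoiders, numbering C_13. So X = C_13 = 742900.
Stack-sortable permutations are exactly the 231-avoiding ones, counted by C_n; here n = 9. So Y = C_9 = 4862.
X − Y = 742900 − 4862 = 738038.

738038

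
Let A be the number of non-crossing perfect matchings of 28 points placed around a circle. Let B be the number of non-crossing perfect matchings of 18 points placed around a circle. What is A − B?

2669578

Non-crossing perfect matchings of 2n points on a circle are counted by C_n; with 28 points, n = 14. So A = C_14 = 2674440.
Pairing 18 circle points by 9 non-crossing chords gives C_9 matchings. So B = C_9 = 4862.
A − B = 2674440 − 4862 = 2669578.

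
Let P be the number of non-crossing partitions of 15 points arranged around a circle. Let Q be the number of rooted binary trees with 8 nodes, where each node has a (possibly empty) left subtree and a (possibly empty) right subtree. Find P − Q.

9693415

The non-crossing partitions of [15] form a lattice of size C_15. So P = C_15 = 9694845.
Rooted binary trees with 8 nodes (each child slot possibly empty) number C_8. So Q = C_8 = 1430.
P − Q = 9694845 − 1430 = 9693415.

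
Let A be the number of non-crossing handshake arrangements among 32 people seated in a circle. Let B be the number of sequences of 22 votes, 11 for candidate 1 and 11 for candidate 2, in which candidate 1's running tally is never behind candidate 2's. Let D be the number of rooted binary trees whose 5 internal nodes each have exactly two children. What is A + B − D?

35416414

Non-crossing handshake pairings of 2n people are counted by C_n; 32 people gives n = 16. So A = C_16 = 35357670.
Reading a vote for the leader as '(' and for the other as ')' turns such a sequence into a balanced string of 11 pairs, so the count is C_11. So B = C_11 = 58786.
The number of full binary trees on 5 internal nodes is the Catalan number C_5. So D = C_5 = 42.
A + B − D = 35357670 + 58786 − 42 = 35416414.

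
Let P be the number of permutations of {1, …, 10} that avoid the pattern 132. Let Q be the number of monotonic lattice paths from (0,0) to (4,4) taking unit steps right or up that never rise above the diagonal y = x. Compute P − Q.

16782

Permutations of [n] avoiding any single length-3 pattern are counted by C_n; here n = 10. So P = C_10 = 16796.
Sub-diagonal monotone paths from (0,0) to (4,4) biject with Dyck paths of semilength 4, giving C_4. So Q = C_4 = 14.
P − Q = 16796 − 14 = 16782.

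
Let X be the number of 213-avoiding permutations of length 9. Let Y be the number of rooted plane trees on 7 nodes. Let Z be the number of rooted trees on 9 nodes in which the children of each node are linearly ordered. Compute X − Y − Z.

Permutations of [n] avoiding any single length-3 pattern are counted by C_n; here n = 9. So X = C_9 = 4862.
A rooted plane tree on 7 nodes has 6 edges, and such trees are counted by C_6. So Y = C_6 = 132.
A rooted plane tree on 9 nodes has 8 edges, and such trees are counted by C_8. So Z = C_8 = 1430.
X − Y − Z = 4862 − 132 − 1430 = 3300.

3300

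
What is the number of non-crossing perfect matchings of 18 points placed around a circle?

4862

Pairing 18 circle points by 9 non-crossing chords gives C_9 matchings.
C_9 = C_8 · 2(2·8+1)/(8+2) = 1430 · 34/10 = 4862.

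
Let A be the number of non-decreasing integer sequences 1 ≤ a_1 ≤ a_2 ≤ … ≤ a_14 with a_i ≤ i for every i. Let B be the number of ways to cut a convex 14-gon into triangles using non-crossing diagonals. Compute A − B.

2466428

Such sub-staircase sequences of length n are counted by C_n; here n = 14. So A = C_14 = 2674440.
Triangulations of a convex m-gon are counted by C_{m−2}; with m = 14 this is C_12. So B = C_12 = 208012.
A − B = 2674440 − 208012 = 2466428.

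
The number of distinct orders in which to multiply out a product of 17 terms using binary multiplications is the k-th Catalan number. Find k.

16

Parenthesizations of m factors correspond to full binary trees with m leaves, counted by C_{m−1}; m = 17 gives C_16.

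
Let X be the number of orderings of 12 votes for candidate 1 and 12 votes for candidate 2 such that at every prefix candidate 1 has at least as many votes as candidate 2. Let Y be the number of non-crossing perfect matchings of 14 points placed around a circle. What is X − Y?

207583

Reading a vote for the leader as '(' and for the other as ')' turns such a sequence into a balanced string of 12 pairs, so the count is C_12. So X = C_12 = 208012.
Pairing 14 circle points by 7 non-crossing chords gives C_7 matchings. So Y = C_7 = 429.
X − Y = 208012 − 429 = 207583.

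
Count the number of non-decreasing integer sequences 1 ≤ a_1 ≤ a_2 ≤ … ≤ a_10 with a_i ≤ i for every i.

16796

Weakly increasing sequences with a_i ≤ i biject with Dyck paths of semilength 10, so there are C_10.
C_10 = C_9 · 2(2·9+1)/(9+2) = 4862 · 38/11 = 16796.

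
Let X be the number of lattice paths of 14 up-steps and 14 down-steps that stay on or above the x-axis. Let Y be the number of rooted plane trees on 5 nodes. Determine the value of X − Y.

2674426

Paths of 14 up- and 14 down-steps that never dip below the axis are Dyck paths; their count is C_14. So X = C_14 = 2674440.
Rooted ordered (plane) trees on m nodes have m−1 edges and are counted by C_{m−1}; m = 5 gives C_4. So Y = C_4 = 14.
X − Y = 2674440 − 14 = 2674426.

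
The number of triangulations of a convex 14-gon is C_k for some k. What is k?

12

The number of triangulations of a 14-gon is the Catalan number C_12 (index = sides − 2).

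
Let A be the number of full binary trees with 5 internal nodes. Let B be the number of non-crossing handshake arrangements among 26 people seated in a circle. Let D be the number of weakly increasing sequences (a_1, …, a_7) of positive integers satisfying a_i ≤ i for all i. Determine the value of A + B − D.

742513

The number of full binary trees on 5 internal nodes is the Catalan number C_5. So A = C_5 = 42.
Non-crossing handshake pairings of 2n people are counted by C_n; 26 people gives n = 13. So B = C_13 = 742900.
Such sub-staircase sequences of length n are counted by C_n; here n = 7. So D = C_7 = 429.
A + B − D = 42 + 742900 − 429 = 742513.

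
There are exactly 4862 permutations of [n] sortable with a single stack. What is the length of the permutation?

Stack-sortable permutations of [n] are counted by C_n, and C_9 = 4862.

9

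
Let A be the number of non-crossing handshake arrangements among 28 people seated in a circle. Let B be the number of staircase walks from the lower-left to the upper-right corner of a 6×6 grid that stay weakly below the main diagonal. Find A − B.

2674308

Non-crossing handshake pairings of 2n people are counted by C_n; 28 people gives n = 14. So A = C_14 = 2674440.
Monotone paths in an n×n grid that stay weakly below the diagonal are counted by C_n; here n = 6. So B = C_6 = 132.
A − B = 2674440 − 132 = 2674308.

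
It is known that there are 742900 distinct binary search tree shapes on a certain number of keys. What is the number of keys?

13

Binary search tree shapes on n keys are counted by C_n. The Catalan number equal to 742900 is C_13.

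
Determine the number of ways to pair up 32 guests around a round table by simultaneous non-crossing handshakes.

With 32 = 2·16 people, non-crossing handshake pairings are non-crossing perfect matchings on a circle, counted by C_16.
C_16 = C_15 · 2(2·15+1)/(15+2) = 9694845 · 62/17 = 35357670.

35357670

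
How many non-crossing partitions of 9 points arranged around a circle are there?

Non-crossing partitions of an n-element set are counted by C_n; here n = 9.
C_9 = C(18,9)/10 = 48620/10 = 4862.

4862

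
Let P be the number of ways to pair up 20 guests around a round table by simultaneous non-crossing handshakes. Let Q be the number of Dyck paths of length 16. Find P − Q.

Non-crossing handshake pairings of 2n people are counted by C_n; 20 people gives n = 10. So P = C_10 = 16796.
A Dyck path with 8 up-steps and 8 down-steps has semilength 8, so there are C_8 of them. So Q = C_8 = 1430.
P − Q = 16796 − 1430 = 15366.

15366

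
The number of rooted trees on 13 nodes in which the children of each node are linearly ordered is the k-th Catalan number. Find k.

12

Rooted ordered (plane) trees on m nodes have m−1 edges and are counted by C_{m−1}; m = 13 gives C_12.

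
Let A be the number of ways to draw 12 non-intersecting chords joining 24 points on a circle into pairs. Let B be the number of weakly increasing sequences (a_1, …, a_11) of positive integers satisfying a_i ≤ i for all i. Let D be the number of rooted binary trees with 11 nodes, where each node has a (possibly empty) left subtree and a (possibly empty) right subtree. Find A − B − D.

90440

Pairing 24 circle points by 12 non-crossing chords gives C_12 matchings. So A = C_12 = 208012.
Such sub-staircase sequences of length n are counted by C_n; here n = 11. So B = C_11 = 58786.
Rooted binary trees with 11 nodes (each child slot possibly empty) number C_11. So D = C_11 = 58786.
A − B − D = 208012 − 58786 − 58786 = 90440.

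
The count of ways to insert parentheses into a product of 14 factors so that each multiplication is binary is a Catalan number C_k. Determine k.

13

Parenthesizations of m factors correspond to full binary trees with m leaves, counted by C_{m−1}; m = 14 gives C_13.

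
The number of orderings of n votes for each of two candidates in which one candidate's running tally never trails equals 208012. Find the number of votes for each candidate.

Such ballot sequences with n votes each are counted by C_n; 208012 = C_12.

12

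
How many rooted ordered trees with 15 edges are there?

Rooted ordered trees with n edges are counted by C_n; here n = 15.
C_15 = 9694845.

9694845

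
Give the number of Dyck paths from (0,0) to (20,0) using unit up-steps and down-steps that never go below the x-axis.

Dyck paths of semilength n (length 2n) are counted by C_n; here n = 10.
C_10 = C(20,10)/11 = 184756/11 = 16796.

16796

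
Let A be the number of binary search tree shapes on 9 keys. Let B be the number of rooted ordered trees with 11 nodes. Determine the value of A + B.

21658

Rooted binary trees with 9 nodes (each child slot possibly empty) number C_9. So A = C_9 = 4862.
Rooted ordered (plane) trees on m nodes have m−1 edges and are counted by C_{m−1}; m = 11 gives C_10. So B = C_10 = 16796.
A + B = 4862 + 16796 = 21658.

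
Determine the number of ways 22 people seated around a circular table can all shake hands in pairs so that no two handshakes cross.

Non-crossing handshake pairings of 2n people are counted by C_n; 22 people gives n = 11.
C_11 = C(22,11)/12 = 705432/12 = 58786.

58786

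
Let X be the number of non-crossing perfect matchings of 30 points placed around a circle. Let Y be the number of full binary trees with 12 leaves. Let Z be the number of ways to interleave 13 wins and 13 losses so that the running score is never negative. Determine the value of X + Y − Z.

9010731

Non-crossing perfect matchings of 2n points on a circle are counted by C_n; with 30 points, n = 15. So X = C_15 = 9694845.
A full binary tree with L leaves has L−1 internal nodes and is counted by C_{L−1}; L = 12 gives C_11. So Y = C_11 = 58786.
Reading a vote for the leader as '(' and for the other as ')' turns such a sequence into a balanced string of 13 pairs, so the count is C_13. So Z = C_13 = 742900.
X + Y − Z = 9694845 + 58786 − 742900 = 9010731.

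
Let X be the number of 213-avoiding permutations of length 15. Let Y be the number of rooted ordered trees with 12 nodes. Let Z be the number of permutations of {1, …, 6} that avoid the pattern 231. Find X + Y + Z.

For any fixed pattern of length 3, the pattern-avoiding permutations of [15] number C_15. So X = C_15 = 9694845.
Rooted ordered (plane) trees on m nodes have m−1 edges and are counted by C_{m−1}; m = 12 gives C_11. So Y = C_11 = 58786.
For any fixed pattern of length 3, the pattern-avoiding permutations of [6] number C_6. So Z = C_6 = 132.
X + Y + Z = 9694845 + 58786 + 132 = 9753763.

9753763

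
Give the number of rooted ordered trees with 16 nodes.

9694845

A rooted plane tree on 16 nodes has 15 edges, and such trees are counted by C_15.
C_15 = C_14 · 2(2·14+1)/(14+2) = 2674440 · 58/16 = 9694845.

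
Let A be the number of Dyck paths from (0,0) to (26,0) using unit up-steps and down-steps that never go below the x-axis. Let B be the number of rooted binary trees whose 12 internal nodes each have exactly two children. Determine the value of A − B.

534888

Dyck paths of semilength n (length 2n) are counted by C_n; here n = 13. So A = C_13 = 742900.
Full binary trees with n internal nodes are counted by C_n; here n = 12. So B = C_12 = 208012.
A − B = 742900 − 208012 = 534888.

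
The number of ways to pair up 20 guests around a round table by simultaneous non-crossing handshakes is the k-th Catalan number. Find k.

Non-crossing handshake pairings of 2n people are counted by C_n; 20 people gives n = 10.

10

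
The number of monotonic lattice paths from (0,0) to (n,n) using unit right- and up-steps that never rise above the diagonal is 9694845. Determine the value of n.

15

Such diagonal-avoiding paths in an n×n grid are counted by C_n; 9694845 = C_15.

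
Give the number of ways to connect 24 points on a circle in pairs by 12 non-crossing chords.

208012

Pairing 24 circle points by 12 non-crossing chords gives C_12 matchings.
C_12 = 208012.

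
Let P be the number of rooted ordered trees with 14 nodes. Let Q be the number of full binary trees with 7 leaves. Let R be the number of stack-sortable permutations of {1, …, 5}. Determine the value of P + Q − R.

Rooted ordered (plane) trees on m nodes have m−1 edges and are counted by C_{m−1}; m = 14 gives C_13. So P = C_13 = 742900.
A full binary tree with L leaves has L−1 internal nodes and is counted by C_{L−1}; L = 7 gives C_6. So Q = C_6 = 132.
By Knuth's characterisation, the stack-sortable permutations of length 5 are the 231-avoiders, numbering C_5. So R = C_5 = 42.
P + Q − R = 742900 + 132 − 42 = 742990.

742990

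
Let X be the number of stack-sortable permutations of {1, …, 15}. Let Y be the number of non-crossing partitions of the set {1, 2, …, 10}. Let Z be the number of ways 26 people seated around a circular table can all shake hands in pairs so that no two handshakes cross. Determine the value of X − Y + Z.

10420949

By Knuth's characterisation, the stack-sortable permutations of length 15 are the 231-avoiders, numbering C_15. So X = C_15 = 9694845.
Non-crossing partitions of an n-element set are counted by C_n; here n = 10. So Y = C_10 = 16796.
With 26 = 2·13 people, non-crossing handshake pairings are non-crossing perfect matchings on a circle, counted by C_13. So Z = C_13 = 742900.
X − Y + Z = 9694845 − 16796 + 742900 = 10420949.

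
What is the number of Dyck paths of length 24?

A Dyck path with 12 up-steps and 12 down-steps has semilength 12, so there are C_12 of them.
C_12 = C_11 · 2(2·11+1)/(11+2) = 58786 · 46/13 = 208012.

208012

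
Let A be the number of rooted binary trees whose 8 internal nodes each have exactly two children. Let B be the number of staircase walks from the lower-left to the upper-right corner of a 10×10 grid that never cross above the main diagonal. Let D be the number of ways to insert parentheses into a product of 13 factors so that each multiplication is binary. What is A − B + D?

The number of full binary trees on 8 internal nodes is the Catalan number C_8. So A = C_8 = 1430.
Monotone paths in an n×n grid that stay weakly below the diagonal are counted by C_n; here n = 10. So B = C_10 = 16796.
Parenthesizations of m factors correspond to full binary trees with m leaves, counted by C_{m−1}; m = 13 gives C_12. So D = C_12 = 208012.
A − B + D = 1430 − 16796 + 208012 = 192646.

192646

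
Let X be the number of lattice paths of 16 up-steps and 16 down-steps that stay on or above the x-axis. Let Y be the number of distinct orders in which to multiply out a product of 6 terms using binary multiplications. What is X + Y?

35357712

Dyck paths of semilength n (length 2n) are counted by C_n; here n = 16. So X = C_16 = 35357670.
Ways to associate a product of 6 factors correspond to binary trees on 6 leaves, so the count is C_5. So Y = C_5 = 42.
X + Y = 35357670 + 42 = 35357712.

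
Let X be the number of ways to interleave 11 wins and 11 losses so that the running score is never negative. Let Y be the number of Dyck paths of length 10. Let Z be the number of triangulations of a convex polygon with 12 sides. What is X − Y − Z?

41948

Ballot sequences with n votes each where one side never trails are Dyck words, counted by C_n; here n = 11. So X = C_11 = 58786.
Paths of 5 up- and 5 down-steps that never dip below the axis are Dyck paths; their count is C_5. So Y = C_5 = 42.
Triangulations of a convex m-gon are counted by C_{m−2}; with m = 12 this is C_10. So Z = C_10 = 16796.
X − Y − Z = 58786 − 42 − 16796 = 41948.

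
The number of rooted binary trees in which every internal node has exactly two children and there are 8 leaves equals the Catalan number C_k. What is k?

Full binary trees with 8 leaves have 8−1 = 7 internal nodes, so there are C_7 of them.

7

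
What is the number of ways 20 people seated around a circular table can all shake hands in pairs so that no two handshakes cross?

16796

With 20 = 2·10 people, non-crossing handshake pairings are non-crossing perfect matchings on a circle, counted by C_10.
C_10 = C_9 · 2(2·9+1)/(9+2) = 4862 · 38/11 = 16796.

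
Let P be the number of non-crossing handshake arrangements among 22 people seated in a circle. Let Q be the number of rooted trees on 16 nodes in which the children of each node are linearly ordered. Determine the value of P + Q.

With 22 = 2·11 people, non-crossing handshake pairings are non-crossing perfect matchings on a circle, counted by C_11. So P = C_11 = 58786.
Rooted ordered (plane) trees on m nodes have m−1 edges and are counted by C_{m−1}; m = 16 gives C_15. So Q = C_15 = 9694845.
P + Q = 58786 + 9694845 = 9753631.

9753631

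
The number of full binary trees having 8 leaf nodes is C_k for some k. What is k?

7

Full binary trees with 8 leaves have 8−1 = 7 internal nodes, so there are C_7 of them.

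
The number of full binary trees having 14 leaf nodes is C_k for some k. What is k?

13

Full binary trees with 14 leaves have 14−1 = 13 internal nodes, so there are C_13 of them.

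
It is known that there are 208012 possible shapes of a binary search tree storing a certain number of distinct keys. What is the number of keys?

12

Binary search tree shapes on n keys are counted by C_n; 208012 = C_12.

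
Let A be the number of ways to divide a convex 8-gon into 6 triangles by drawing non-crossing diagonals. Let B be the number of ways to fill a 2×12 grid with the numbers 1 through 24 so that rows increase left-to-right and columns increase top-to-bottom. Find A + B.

208144

Triangulations of a convex m-gon are counted by C_{m−2}; with m = 8 this is C_6. So A = C_6 = 132.
Standard Young tableaux of shape 2×n are counted by C_n; here n = 12. So B = C_12 = 208012.
A + B = 132 + 208012 = 208144.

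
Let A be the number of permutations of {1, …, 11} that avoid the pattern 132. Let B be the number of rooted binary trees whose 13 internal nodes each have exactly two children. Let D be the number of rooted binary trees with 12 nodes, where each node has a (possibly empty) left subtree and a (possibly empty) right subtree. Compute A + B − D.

593674

Permutations of [n] avoiding any single length-3 pattern are counted by C_n; here n = 11. So A = C_11 = 58786.
Full binary trees with n internal nodes are counted by C_n; here n = 13. So B = C_13 = 742900.
There are C_n binary search tree shapes on n keys; with n = 12 that is C_12. So D = C_12 = 208012.
A + B − D = 58786 + 742900 − 208012 = 593674.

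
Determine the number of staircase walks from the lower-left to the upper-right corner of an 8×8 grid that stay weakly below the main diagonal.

1430

Sub-diagonal monotone paths from (0,0) to (8,8) biject with Dyck paths of semilength 8, giving C_8.
C_8 = C(16,8)/9 = 12870/9 = 1430.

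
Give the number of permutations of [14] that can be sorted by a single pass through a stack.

2674440

Stack-sortable permutations are exactly the 231-avoiding ones, counted by C_n; here n = 14.
C_14 = C(28,14)/15 = 40116600/15 = 2674440.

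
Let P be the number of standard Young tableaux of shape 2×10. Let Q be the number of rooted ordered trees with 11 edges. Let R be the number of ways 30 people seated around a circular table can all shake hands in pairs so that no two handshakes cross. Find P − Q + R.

By the hook-length formula (or a Dyck-path bijection), SYT of shape 2×10 number C_10. So P = C_10 = 16796.
A rooted plane tree with 11 edges has 12 nodes, and the count is C_11. So Q = C_11 = 58786.
Non-crossing handshake pairings of 2n people are counted by C_n; 30 people gives n = 15. So R = C_15 = 9694845.
P − Q + R = 16796 − 58786 + 9694845 = 9652855.

9652855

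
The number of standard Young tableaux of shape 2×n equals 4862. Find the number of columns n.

Standard Young tableaux of shape 2×n are counted by C_n, and C_9 = 4862.

9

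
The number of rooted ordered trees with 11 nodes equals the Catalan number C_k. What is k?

Rooted ordered (plane) trees on m nodes have m−1 edges and are counted by C_{m−1}; m = 11 gives C_10.

10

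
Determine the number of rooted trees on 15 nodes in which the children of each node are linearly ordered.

A rooted plane tree on 15 nodes has 14 edges, and such trees are counted by C_14.
C_14 = 2674440.

2674440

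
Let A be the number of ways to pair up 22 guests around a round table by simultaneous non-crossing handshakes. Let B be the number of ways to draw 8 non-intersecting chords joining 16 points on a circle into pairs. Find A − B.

57356

Non-crossing handshake pairings of 2n people are counted by C_n; 22 people gives n = 11. So A = C_11 = 58786.
Non-crossing perfect matchings of 2n points on a circle are counted by C_n; with 16 points, n = 8. So B = C_8 = 1430.
A − B = 58786 − 1430 = 57356.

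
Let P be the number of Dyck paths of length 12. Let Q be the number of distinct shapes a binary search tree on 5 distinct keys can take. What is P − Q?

90

Dyck paths of semilength n (length 2n) are counted by C_n; here n = 6. So P = C_6 = 132.
There are C_n binary search tree shapes on n keys; with n = 5 that is C_5. So Q = C_5 = 42.
P − Q = 132 − 42 = 90.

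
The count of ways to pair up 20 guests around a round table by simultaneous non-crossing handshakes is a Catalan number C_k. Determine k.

10

With 20 = 2·10 people, non-crossing handshake pairings are non-crossing perfect matchings on a circle, counted by C_10.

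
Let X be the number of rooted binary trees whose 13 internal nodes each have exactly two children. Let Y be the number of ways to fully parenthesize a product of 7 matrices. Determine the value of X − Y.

742768

The number of full binary trees on 13 internal nodes is the Catalan number C_13. So X = C_13 = 742900.
Bracketing 7 factors into binary products is counted by C_{7−1} = C_6. So Y = C_6 = 132.
X − Y = 742900 − 132 = 742768.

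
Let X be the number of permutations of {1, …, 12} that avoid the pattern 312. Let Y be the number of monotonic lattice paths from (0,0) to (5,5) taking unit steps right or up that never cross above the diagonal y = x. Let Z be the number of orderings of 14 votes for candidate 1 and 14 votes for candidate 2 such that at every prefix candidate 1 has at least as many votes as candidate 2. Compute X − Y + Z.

2882410

Permutations of [n] avoiding any single length-3 pattern are counted by C_n; here n = 12. So X = C_12 = 208012.
Sub-diagonal monotone paths from (0,0) to (5,5) biject with Dyck paths of semilength 5, giving C_5. So Y = C_5 = 42.
Ballot sequences with n votes each where one side never trails are Dyck words, counted by C_n; here n = 14. So Z = C_14 = 2674440.
X − Y + Z = 208012 − 42 + 2674440 = 2882410.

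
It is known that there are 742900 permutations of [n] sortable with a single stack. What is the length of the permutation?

Stack-sortable permutations of [n] are counted by C_n; 742900 = C_13.

13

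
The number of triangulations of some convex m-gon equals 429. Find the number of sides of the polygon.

Triangulations of a convex m-gon are counted by C_{m−2}, and C_7 = 429.
So m − 2 = 7, giving m = 9 sides.

9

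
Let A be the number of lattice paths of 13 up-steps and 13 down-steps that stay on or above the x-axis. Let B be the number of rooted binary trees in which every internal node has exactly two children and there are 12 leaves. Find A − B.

684114

Dyck paths of semilength n (length 2n) are counted by C_n; here n = 13. So A = C_13 = 742900.
A full binary tree with L leaves has L−1 internal nodes and is counted by C_{L−1}; L = 12 gives C_11. So B = C_11 = 58786.
A − B = 742900 − 58786 = 684114.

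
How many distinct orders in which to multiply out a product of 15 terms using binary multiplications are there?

2674440

Parenthesizations of m factors correspond to full binary trees with m leaves, counted by C_{m−1}; m = 15 gives C_14.
C_14 = 2674440.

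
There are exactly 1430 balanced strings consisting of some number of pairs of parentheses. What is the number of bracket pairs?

Balanced strings of n bracket-pairs are counted by C_n; 1430 = C_8.

8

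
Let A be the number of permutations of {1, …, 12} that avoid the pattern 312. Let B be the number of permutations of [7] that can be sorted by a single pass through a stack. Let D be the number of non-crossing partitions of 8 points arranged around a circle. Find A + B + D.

209871

Permutations of [n] avoiding any single length-3 pattern are counted by C_n; here n = 12. So A = C_12 = 208012.
Stack-sortable permutations are exactly the 231-avoiding ones, counted by C_n; here n = 7. So B = C_7 = 429.
Non-crossing partitions of an n-element set are counted by C_n; here n = 8. So D = C_8 = 1430.
A + B + D = 208012 + 429 + 1430 = 209871.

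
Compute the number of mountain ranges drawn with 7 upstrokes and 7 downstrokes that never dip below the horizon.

429

Dyck paths of semilength n (length 2n) are counted by C_n; here n = 7.
C_7 = 429.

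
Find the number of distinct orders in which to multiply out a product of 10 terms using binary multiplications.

Ways to associate a product of 10 factors correspond to binary trees on 10 leaves, so the count is C_9.
C_9 = C_8 · 2(2·8+1)/(8+2) = 1430 · 34/10 = 4862.

4862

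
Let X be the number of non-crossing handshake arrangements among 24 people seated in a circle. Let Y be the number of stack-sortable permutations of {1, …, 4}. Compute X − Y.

Non-crossing handshake pairings of 2n people are counted by C_n; 24 people gives n = 12. So X = C_12 = 208012.
Stack-sortable permutations are exactly the 231-avoiding ones, counted by C_n; here n = 4. So Y = C_4 = 14.
X − Y = 208012 − 14 = 207998.

207998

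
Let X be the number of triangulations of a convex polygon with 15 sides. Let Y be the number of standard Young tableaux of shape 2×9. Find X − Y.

738038

A convex 15-gon is triangulated into 13 triangles, and the number of such triangulations is the Catalan number C_{15−2} = C_13. So X = C_13 = 742900.
Standard Young tableaux of shape 2×n are counted by C_n; here n = 9. So Y = C_9 = 4862.
X − Y = 742900 − 4862 = 738038.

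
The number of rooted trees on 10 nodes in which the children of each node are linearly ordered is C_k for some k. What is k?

9

A rooted plane tree on 10 nodes has 9 edges, and such trees are counted by C_9.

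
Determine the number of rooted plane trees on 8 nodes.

429

A rooted plane tree on 8 nodes has 7 edges, and such trees are counted by C_7.
C_7 = C(14,7)/8 = 3432/8 = 429.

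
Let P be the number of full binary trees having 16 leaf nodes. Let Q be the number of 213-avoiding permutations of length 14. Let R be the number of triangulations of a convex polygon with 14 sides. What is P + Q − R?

12161273

A full binary tree with L leaves has L−1 internal nodes and is counted by C_{L−1}; L = 16 gives C_15. So P = C_15 = 9694845.
Permutations of [n] avoiding any single length-3 pattern are counted by C_n; here n = 14. So Q = C_14 = 2674440.
The number of triangulations of a 14-gon is the Catalan number C_12 (index = sides − 2). So R = C_12 = 208012.
P + Q − R = 9694845 + 2674440 − 208012 = 12161273.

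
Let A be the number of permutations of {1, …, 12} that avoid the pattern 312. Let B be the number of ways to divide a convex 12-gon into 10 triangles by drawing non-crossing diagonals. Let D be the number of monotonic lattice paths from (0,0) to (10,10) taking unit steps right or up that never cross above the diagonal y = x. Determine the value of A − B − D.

Permutations of [n] avoiding any single length-3 pattern are counted by C_n; here n = 12. So A = C_12 = 208012.
A convex 12-gon is triangulated into 10 triangles, and the number of such triangulations is the Catalan number C_{12−2} = C_10. So B = C_10 = 16796.
Monotone paths in an n×n grid that stay weakly below the diagonal are counted by C_n; here n = 10. So D = C_10 = 16796.
A − B − D = 208012 − 16796 − 16796 = 174420.

174420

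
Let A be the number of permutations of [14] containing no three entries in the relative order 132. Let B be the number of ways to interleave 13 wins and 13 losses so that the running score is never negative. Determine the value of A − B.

1931540

Permutations of [n] avoiding any single length-3 pattern are counted by C_n; here n = 14. So A = C_14 = 2674440.
Ballot sequences with n votes each where one side never trails are Dyck words, counted by C_n; here n = 13. So B = C_13 = 742900.
A − B = 2674440 − 742900 = 1931540.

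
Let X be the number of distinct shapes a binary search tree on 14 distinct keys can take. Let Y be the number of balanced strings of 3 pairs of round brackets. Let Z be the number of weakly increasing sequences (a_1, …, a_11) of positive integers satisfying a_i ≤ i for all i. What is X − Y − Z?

2615649

Rooted binary trees with 14 nodes (each child slot possibly empty) number C_14. So X = C_14 = 2674440.
Balanced strings of n pairs of brackets are counted by C_n; here n = 3. So Y = C_3 = 5.
Such sub-staircase sequences of length n are counted by C_n; here n = 11. So Z = C_11 = 58786.
X − Y − Z = 2674440 − 5 − 58786 = 2615649.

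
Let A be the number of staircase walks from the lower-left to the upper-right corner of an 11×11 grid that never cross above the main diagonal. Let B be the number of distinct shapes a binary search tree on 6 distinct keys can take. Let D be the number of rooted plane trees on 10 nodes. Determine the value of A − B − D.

53792

Monotone paths in an n×n grid that stay weakly below the diagonal are counted by C_n; here n = 11. So A = C_11 = 58786.
There are C_n binary search tree shapes on n keys; with n = 6 that is C_6. So B = C_6 = 132.
Rooted ordered (plane) trees on m nodes have m−1 edges and are counted by C_{m−1}; m = 10 gives C_9. So D = C_9 = 4862.
A − B − D = 58786 − 132 − 4862 = 53792.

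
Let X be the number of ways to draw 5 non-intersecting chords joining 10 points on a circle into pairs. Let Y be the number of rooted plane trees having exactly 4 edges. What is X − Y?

28

Non-crossing perfect matchings of 2n points on a circle are counted by C_n; with 10 points, n = 5. So X = C_5 = 42.
A rooted plane tree with 4 edges has 5 nodes, and the count is C_4. So Y = C_4 = 14.
X − Y = 42 − 14 = 28.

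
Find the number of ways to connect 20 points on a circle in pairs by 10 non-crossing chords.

16796

Non-crossing perfect matchings of 2n points on a circle are counted by C_n; with 20 points, n = 10.
C_10 = C_9 · 2(2·9+1)/(9+2) = 4862 · 38/11 = 16796.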